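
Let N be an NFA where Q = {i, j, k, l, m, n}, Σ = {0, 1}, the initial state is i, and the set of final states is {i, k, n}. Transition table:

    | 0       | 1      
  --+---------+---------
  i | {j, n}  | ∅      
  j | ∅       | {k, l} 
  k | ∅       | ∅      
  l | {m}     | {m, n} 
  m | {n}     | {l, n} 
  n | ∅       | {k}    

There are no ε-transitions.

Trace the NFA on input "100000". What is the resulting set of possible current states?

∅

Start in {i}.
Read '1': {i} → ∅.
The set is empty and remains empty for the remaining 5 symbols.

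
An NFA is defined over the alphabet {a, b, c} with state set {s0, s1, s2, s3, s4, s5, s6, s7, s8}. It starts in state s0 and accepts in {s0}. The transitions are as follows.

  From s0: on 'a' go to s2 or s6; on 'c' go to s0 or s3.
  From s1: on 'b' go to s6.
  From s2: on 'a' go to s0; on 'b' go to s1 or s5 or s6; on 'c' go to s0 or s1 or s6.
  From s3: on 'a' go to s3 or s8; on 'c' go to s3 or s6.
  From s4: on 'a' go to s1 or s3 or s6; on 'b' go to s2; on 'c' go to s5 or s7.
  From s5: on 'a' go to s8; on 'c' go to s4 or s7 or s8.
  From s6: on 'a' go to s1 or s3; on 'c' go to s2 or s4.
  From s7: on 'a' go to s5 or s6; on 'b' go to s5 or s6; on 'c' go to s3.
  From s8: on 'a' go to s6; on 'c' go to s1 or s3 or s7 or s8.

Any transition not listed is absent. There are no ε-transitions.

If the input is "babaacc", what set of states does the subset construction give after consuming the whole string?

∅

Start in {s0}.
Read 'b': {s0} → ∅.
The set is empty and remains empty for the remaining 6 symbols.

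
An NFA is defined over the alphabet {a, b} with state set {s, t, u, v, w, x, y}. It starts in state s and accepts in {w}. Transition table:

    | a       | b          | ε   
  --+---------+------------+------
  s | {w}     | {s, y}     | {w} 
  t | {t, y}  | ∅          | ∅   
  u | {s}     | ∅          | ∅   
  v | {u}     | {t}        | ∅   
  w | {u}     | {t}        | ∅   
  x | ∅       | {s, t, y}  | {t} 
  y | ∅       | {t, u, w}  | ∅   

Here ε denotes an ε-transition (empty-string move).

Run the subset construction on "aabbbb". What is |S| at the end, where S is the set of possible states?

5

Start: ε-closure({s}) = {s, w}.
Read 'a': s→{w}, w→{u}; now {u, w}.
Read 'a': u→{s}, w→{u}; union {s, u}; ε-closure = {s, u, w}.
Read 'b': s→{s, y}, u→∅, w→{t}; union {s, t, y}; ε-closure = {s, t, w, y}.
Read 'b': s→{s, y}, t→∅, w→{t}, y→{t, u, w}; now {s, t, u, w, y}.
Read 'b': s→{s, y}, t→∅, u→∅, w→{t}, y→{t, u, w}; now {s, t, u, w, y}.
Read 'b': s→{s, y}, t→∅, u→∅, w→{t}, y→{t, u, w}; now {s, t, u, w, y}.
That set has 5 states.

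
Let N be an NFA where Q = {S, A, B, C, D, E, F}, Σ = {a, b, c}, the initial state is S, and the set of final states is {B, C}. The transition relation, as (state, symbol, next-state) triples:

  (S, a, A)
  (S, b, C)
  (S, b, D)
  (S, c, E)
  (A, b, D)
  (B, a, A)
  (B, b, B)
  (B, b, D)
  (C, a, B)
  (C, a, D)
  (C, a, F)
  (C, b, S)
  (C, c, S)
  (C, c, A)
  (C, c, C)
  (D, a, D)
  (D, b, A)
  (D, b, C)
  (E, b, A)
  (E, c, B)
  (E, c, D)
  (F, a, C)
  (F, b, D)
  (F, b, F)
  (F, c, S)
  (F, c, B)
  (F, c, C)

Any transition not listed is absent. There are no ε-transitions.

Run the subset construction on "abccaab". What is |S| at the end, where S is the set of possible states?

0

Start in {S}.
Read 'a': S→{A}; now {A}.
Read 'b': A→{D}; now {D}.
Read 'c': D→∅; now ∅.
The set is empty and remains empty for the remaining 4 symbols.
That set has 0 states.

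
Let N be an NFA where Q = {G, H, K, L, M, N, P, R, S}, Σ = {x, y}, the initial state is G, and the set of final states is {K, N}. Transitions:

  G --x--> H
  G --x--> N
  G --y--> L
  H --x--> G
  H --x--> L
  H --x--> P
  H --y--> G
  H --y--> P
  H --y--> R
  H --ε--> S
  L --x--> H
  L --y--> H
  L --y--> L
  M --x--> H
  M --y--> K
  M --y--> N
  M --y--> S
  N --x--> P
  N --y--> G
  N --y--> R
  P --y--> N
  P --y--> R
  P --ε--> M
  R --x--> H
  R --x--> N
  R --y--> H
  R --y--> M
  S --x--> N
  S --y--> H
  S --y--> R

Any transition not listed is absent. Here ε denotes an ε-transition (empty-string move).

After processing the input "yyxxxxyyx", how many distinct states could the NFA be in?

Start in {G}.
Read 'y': {G} → {L}.
Read 'y': {L} → {H, L, S}.
Read 'x': {H, L, S} → {G, H, L, M, N, P, S}.
Read 'x': {G, H, L, M, N, P, S} → {G, H, L, M, N, P, S}.
Read 'x': {G, H, L, M, N, P, S} → {G, H, L, M, N, P, S}.
Read 'x': {G, H, L, M, N, P, S} → {G, H, L, M, N, P, S}.
Read 'y': {G, H, L, M, N, P, S} → {G, H, K, L, M, N, P, R, S}.
Read 'y': {G, H, K, L, M, N, P, R, S} → {G, H, K, L, M, N, P, R, S}.
Read 'x': {G, H, K, L, M, N, P, R, S} → {G, H, L, M, N, P, S}.
That set has 7 states.

7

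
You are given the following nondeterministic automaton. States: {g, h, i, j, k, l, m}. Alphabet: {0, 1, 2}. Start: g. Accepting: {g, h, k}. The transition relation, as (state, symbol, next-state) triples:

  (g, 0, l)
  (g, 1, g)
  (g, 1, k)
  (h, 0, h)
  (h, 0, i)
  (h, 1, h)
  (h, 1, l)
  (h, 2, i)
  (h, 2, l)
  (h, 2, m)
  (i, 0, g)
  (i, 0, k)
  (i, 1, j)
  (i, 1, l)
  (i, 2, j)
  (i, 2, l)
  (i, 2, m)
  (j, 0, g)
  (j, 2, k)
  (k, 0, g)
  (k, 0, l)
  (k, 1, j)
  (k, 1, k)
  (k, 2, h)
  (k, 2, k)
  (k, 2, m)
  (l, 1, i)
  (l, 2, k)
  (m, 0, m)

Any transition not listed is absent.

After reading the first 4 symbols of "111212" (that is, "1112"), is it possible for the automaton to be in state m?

Start in {g}.
Read '1': g→{g, k}; now {g, k}.
Read '1': g→{g, k}, k→{j, k}; now {g, j, k}.
Read '1': g→{g, k}, j→∅, k→{j, k}; now {g, j, k}.
Read '2': g→∅, j→{k}, k→{h, k, m}; now {h, k, m}.
State m is in {h, k, m}.

Yes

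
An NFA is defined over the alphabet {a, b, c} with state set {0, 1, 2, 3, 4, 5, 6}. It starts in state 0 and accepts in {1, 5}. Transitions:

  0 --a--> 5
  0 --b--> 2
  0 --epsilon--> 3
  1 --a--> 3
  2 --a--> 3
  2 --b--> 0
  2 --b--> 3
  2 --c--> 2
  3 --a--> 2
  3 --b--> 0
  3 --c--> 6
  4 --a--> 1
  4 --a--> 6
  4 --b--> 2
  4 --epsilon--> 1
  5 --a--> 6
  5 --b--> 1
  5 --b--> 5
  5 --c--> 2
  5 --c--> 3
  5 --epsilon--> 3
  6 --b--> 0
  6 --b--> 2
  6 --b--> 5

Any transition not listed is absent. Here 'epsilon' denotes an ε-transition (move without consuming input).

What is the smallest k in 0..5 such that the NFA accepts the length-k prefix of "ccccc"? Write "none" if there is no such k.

none

Start: ε-closure({0}) = {0, 3}.
Read 'c': 0→∅, 3→{6}; now {6}.
Read 'c': 6→∅; now ∅.
The set is empty and remains empty for the remaining 3 symbols.
No reachable set along the way intersects F.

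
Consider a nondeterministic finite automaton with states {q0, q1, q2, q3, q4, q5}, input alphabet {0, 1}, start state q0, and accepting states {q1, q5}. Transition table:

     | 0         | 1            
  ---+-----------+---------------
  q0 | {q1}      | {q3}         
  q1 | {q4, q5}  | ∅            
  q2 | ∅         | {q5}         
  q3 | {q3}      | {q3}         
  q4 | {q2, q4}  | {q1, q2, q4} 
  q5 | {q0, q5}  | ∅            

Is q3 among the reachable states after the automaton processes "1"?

Start in {q0}.
Read '1': q0→{q3}; now {q3}.
State q3 is in {q3}.

Yes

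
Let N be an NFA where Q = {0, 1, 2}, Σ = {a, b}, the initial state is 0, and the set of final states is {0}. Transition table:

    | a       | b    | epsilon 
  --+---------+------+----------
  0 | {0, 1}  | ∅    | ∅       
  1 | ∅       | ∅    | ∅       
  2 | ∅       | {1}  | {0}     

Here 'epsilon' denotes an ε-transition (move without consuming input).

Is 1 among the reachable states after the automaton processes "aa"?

Start in {0}.
Read 'a': 0→{0, 1}; now {0, 1}.
Read 'a': 0→{0, 1}, 1→∅; now {0, 1}.
State 1 is in {0, 1}.

Yes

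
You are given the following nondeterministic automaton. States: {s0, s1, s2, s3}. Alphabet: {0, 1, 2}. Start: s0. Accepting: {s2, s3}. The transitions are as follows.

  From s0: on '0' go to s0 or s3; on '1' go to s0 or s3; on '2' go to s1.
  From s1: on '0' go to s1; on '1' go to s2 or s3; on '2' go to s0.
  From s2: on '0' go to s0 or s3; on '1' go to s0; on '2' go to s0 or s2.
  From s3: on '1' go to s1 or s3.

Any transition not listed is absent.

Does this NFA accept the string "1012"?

Start in {s0}.
Read '1': {s0} → {s0, s3}.
Read '0': {s0, s3} → {s0, s3}.
Read '1': {s0, s3} → {s0, s1, s3}.
Read '2': {s0, s1, s3} → {s0, s1}.
The final set {s0, s1} contains no accepting state.

No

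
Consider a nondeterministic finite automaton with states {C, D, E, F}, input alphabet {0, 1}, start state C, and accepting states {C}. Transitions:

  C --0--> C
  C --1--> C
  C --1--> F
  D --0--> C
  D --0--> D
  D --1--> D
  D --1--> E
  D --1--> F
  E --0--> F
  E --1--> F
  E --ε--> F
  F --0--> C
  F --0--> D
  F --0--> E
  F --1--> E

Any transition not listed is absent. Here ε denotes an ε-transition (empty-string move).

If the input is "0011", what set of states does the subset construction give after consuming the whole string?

Start in {C}.
Read '0': C→{C}; now {C}.
Read '0': C→{C}; now {C}.
Read '1': C→{C, F}; now {C, F}.
Read '1': C→{C, F}, F→{E}; now {C, E, F}.

{C, E, F}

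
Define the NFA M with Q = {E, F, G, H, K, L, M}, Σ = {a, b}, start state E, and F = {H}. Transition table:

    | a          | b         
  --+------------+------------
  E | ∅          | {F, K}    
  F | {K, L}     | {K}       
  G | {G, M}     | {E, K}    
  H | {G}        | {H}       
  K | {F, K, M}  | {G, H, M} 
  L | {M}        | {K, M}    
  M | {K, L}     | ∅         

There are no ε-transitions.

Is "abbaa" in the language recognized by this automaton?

Start in {E}.
Read 'a': {E} → ∅.
The set is empty and remains empty for the remaining 4 symbols.
The final set ∅ contains no accepting state.

No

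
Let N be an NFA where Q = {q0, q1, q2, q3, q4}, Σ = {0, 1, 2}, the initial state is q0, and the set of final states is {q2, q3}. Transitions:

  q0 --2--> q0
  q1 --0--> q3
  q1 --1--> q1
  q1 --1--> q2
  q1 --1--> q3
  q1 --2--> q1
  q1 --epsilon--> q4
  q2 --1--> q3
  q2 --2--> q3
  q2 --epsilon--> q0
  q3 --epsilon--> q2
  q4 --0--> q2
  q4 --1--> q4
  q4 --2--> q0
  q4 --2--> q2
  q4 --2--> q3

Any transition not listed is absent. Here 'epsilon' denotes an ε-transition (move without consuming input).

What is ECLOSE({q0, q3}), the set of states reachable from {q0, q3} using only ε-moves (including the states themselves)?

{q0, q2, q3}

Begin with {q0, q3}.
ε-move q3 → q2; add q2.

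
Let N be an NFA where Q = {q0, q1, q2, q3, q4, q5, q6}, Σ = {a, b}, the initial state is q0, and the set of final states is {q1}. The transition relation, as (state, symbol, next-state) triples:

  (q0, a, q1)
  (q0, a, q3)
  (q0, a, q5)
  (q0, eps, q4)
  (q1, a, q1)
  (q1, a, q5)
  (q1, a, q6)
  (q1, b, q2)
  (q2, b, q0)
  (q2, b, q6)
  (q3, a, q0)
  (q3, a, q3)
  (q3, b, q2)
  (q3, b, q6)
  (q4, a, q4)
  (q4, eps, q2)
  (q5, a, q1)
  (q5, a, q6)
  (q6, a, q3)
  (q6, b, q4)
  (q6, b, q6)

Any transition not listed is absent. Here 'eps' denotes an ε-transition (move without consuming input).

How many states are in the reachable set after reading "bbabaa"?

7

Start: ε-closure({q0}) = {q0, q2, q4}.
Read 'b': q0→∅, q2→{q0, q6}, q4→∅; union {q0, q6}; ε-closure = {q0, q2, q4, q6}.
Read 'b': q0→∅, q2→{q0, q6}, q4→∅, q6→{q4, q6}; union {q0, q4, q6}; ε-closure = {q0, q2, q4, q6}.
Read 'a': q0→{q1, q3, q5}, q2→∅, q4→{q4}, q6→{q3}; union {q1, q3, q4, q5}; ε-closure = {q1, q2, q3, q4, q5}.
Read 'b': q1→{q2}, q2→{q0, q6}, q3→{q2, q6}, q4→∅, q5→∅; union {q0, q2, q6}; ε-closure = {q0, q2, q4, q6}.
Read 'a': q0→{q1, q3, q5}, q2→∅, q4→{q4}, q6→{q3}; union {q1, q3, q4, q5}; ε-closure = {q1, q2, q3, q4, q5}.
Read 'a': q1→{q1, q5, q6}, q2→∅, q3→{q0, q3}, q4→{q4}, q5→{q1, q6}; union {q0, q1, q3, q4, q5, q6}; ε-closure = {q0, q1, q2, q3, q4, q5, q6}.
That set has 7 states.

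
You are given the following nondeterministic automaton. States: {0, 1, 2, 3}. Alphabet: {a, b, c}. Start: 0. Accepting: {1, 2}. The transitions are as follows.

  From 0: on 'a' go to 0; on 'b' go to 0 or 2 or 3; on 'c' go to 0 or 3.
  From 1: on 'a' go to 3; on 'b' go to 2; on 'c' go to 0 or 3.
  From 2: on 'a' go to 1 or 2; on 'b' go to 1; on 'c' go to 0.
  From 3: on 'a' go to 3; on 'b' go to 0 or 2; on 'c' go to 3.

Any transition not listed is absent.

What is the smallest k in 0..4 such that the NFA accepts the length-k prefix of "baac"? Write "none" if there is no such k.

1

Start in {0}.
Read 'b': 0→{0, 2, 3}; now {0, 2, 3}.
None of the earlier sets intersect F, but {0, 2, 3} does.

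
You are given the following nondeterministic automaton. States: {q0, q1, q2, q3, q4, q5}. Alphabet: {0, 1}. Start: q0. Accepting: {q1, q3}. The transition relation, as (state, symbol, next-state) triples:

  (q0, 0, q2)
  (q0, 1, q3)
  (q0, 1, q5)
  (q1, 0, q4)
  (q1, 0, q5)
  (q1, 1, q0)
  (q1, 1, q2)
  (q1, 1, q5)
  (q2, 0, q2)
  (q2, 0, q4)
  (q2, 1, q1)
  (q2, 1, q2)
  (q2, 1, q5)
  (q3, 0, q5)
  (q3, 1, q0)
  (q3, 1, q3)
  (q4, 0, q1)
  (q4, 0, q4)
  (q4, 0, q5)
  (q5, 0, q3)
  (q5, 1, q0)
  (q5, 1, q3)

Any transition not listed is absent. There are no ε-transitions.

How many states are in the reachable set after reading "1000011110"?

Start in {q0}.
Read '1': {q0} → {q3, q5}.
Read '0': {q3, q5} → {q3, q5}.
Read '0': {q3, q5} → {q3, q5}.
Read '0': {q3, q5} → {q3, q5}.
Read '0': {q3, q5} → {q3, q5}.
Read '1': {q3, q5} → {q0, q3}.
Read '1': {q0, q3} → {q0, q3, q5}.
Read '1': {q0, q3, q5} → {q0, q3, q5}.
Read '1': {q0, q3, q5} → {q0, q3, q5}.
Read '0': {q0, q3, q5} → {q2, q3, q5}.
That set has 3 states.

3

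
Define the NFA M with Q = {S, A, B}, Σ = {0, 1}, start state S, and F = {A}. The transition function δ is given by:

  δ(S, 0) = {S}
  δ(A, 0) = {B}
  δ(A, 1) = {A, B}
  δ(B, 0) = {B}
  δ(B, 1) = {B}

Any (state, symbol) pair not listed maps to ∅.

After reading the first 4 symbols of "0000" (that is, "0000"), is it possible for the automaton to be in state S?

Yes

Start in {S}.
Read '0': S→{S}; now {S}.
Read '0': S→{S}; now {S}.
Read '0': S→{S}; now {S}.
Read '0': S→{S}; now {S}.
State S is in {S}.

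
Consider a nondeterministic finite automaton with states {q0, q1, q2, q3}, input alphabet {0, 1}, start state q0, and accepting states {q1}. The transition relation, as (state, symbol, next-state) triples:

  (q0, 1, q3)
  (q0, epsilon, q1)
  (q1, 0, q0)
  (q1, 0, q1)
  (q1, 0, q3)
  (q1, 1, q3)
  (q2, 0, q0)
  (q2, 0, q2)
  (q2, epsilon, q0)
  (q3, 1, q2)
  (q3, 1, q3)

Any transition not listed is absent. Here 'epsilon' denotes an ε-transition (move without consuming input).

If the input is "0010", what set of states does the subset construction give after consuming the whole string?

Start: ε-closure({q0}) = {q0, q1}.
Read '0': {q0, q1} → {q0, q1, q3}.
Read '0': {q0, q1, q3} → {q0, q1, q3}.
Read '1': {q0, q1, q3} → {q0, q1, q2, q3}.
Read '0': {q0, q1, q2, q3} → {q0, q1, q2, q3}.

{q0, q1, q2, q3}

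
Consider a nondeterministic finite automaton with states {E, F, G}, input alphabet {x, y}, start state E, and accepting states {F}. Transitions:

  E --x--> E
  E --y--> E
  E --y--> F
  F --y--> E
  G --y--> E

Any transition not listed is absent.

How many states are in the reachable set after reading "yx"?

1

Start in {E}.
Read 'y': E→{E, F}; now {E, F}.
Read 'x': E→{E}, F→∅; now {E}.
That set has 1 state.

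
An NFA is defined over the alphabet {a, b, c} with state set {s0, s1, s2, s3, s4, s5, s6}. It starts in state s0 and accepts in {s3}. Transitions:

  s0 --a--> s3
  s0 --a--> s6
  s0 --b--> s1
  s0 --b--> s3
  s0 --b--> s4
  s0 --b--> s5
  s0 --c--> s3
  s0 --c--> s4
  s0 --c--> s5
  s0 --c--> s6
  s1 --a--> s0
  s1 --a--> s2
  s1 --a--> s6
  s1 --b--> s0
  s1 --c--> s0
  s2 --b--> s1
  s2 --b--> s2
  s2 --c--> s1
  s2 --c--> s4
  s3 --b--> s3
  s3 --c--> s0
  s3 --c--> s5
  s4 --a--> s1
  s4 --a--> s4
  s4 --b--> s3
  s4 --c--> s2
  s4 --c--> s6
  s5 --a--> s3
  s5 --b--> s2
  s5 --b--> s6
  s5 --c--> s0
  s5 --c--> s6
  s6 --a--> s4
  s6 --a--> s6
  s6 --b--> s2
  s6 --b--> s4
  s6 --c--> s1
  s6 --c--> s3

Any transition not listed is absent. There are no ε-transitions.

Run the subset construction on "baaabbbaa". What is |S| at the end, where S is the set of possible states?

6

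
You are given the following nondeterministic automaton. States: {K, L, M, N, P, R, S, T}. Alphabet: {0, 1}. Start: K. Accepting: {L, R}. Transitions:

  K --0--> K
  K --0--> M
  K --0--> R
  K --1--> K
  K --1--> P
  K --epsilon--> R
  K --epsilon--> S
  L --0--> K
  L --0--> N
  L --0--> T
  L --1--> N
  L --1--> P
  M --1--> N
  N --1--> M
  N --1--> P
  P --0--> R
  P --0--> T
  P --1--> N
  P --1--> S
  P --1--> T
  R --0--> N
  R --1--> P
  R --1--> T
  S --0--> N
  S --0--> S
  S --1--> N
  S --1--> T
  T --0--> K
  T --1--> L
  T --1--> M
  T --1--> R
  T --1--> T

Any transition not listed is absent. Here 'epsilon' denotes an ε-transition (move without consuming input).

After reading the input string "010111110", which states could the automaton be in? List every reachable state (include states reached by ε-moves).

{K, M, N, R, S, T}

Start: ε-closure({K}) = {K, R, S}.
Read '0': {K, R, S} → {K, M, N, R, S}.
Read '1': {K, M, N, R, S} → {K, M, N, P, R, S, T}.
Read '0': {K, M, N, P, R, S, T} → {K, M, N, R, S, T}.
Read '1': {K, M, N, R, S, T} → {K, L, M, N, P, R, S, T}.
Read '1': {K, L, M, N, P, R, S, T} → {K, L, M, N, P, R, S, T}.
Read '1': {K, L, M, N, P, R, S, T} → {K, L, M, N, P, R, S, T}.
Read '1': {K, L, M, N, P, R, S, T} → {K, L, M, N, P, R, S, T}.
Read '1': {K, L, M, N, P, R, S, T} → {K, L, M, N, P, R, S, T}.
Read '0': {K, L, M, N, P, R, S, T} → {K, M, N, R, S, T}.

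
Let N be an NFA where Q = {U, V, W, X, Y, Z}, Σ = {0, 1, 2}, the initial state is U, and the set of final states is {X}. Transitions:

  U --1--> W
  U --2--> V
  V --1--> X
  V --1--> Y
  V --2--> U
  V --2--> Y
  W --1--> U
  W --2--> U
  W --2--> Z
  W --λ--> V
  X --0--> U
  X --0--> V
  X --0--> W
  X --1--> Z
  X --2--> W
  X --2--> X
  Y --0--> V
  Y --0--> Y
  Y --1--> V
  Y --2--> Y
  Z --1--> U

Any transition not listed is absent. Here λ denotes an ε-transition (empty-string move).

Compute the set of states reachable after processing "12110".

Start in {U}.
Read '1': U→{W}; union {W}; ε-closure = {V, W}.
Read '2': V→{U, Y}, W→{U, Z}; now {U, Y, Z}.
Read '1': U→{W}, Y→{V}, Z→{U}; now {U, V, W}.
Read '1': U→{W}, V→{X, Y}, W→{U}; union {U, W, X, Y}; ε-closure = {U, V, W, X, Y}.
Read '0': U→∅, V→∅, W→∅, X→{U, V, W}, Y→{V, Y}; now {U, V, W, Y}.

{U, V, W, Y}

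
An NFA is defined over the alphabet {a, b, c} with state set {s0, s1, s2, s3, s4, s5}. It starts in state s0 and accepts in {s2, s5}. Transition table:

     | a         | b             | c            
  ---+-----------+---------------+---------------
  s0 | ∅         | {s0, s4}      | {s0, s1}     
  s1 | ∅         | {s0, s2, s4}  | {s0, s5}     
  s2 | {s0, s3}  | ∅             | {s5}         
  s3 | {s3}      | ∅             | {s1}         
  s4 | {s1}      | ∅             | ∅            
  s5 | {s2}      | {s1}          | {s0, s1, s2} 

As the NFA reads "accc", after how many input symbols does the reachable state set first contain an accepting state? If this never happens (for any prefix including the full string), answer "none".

Start in {s0}.
Read 'a': s0→∅; now ∅.
The set is empty and remains empty for the remaining 3 symbols.
No reachable set along the way intersects F.

none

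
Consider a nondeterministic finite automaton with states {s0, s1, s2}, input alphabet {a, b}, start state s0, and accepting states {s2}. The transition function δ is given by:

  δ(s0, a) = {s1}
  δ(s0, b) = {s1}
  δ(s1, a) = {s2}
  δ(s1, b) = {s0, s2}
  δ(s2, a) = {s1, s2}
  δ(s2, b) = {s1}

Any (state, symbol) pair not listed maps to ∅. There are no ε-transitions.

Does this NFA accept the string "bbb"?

No

Start in {s0}.
Read 'b': s0→{s1}; now {s1}.
Read 'b': s1→{s0, s2}; now {s0, s2}.
Read 'b': s0→{s1}, s2→{s1}; now {s1}.
The final set {s1} contains no accepting state.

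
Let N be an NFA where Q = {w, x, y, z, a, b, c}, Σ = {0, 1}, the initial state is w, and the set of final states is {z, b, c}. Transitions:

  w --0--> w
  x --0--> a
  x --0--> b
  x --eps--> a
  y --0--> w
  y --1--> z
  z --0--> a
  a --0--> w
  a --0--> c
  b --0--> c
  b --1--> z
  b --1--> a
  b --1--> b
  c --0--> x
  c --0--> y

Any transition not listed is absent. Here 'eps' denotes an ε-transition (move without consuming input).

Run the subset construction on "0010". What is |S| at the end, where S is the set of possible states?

Start in {w}.
Read '0': w→{w}; now {w}.
Read '0': w→{w}; now {w}.
Read '1': w→∅; now ∅.
The set is empty and remains empty for the remaining 1 symbol.
That set has 0 states.

0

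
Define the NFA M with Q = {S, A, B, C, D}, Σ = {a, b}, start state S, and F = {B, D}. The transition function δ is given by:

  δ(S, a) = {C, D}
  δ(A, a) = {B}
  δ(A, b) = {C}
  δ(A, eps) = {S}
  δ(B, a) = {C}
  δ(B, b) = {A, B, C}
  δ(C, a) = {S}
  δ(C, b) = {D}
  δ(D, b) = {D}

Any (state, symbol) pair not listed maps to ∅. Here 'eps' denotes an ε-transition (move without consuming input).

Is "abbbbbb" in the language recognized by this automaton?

Start in {S}.
Read 'a': S→{C, D}; now {C, D}.
Read 'b': C→{D}, D→{D}; now {D}.
Read 'b': D→{D}; now {D}.
Read 'b': D→{D}; now {D}.
Read 'b': D→{D}; now {D}.
Read 'b': D→{D}; now {D}.
Read 'b': D→{D}; now {D}.
The final set {D} contains the accepting state D.

Yes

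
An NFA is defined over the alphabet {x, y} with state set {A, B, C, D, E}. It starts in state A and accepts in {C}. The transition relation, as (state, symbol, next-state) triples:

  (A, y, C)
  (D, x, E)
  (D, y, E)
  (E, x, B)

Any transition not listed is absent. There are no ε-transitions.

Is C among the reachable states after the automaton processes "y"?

Start in {A}.
Read 'y': {A} → {C}.
State C is in {C}.

Yes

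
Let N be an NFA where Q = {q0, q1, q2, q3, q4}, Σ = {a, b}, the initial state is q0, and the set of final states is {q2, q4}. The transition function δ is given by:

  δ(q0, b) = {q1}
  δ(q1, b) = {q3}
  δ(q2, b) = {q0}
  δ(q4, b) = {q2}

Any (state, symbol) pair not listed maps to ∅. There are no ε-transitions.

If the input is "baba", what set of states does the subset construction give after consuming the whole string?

∅

Start in {q0}.
Read 'b': {q0} → {q1}.
Read 'a': {q1} → ∅.
The set is empty and remains empty for the remaining 2 symbols.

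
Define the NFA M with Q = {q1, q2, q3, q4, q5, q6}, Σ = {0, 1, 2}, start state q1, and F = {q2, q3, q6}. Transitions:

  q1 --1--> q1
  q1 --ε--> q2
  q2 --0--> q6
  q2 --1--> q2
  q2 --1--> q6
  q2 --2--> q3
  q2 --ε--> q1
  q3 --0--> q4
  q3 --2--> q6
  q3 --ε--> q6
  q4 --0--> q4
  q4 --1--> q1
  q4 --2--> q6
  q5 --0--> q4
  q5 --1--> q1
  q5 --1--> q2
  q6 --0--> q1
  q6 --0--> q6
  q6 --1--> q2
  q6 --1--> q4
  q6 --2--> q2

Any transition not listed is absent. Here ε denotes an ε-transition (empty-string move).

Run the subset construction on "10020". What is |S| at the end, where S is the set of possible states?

Start: ε-closure({q1}) = {q1, q2}.
Read '1': q1→{q1}, q2→{q2, q6}; now {q1, q2, q6}.
Read '0': q1→∅, q2→{q6}, q6→{q1, q6}; union {q1, q6}; ε-closure = {q1, q2, q6}.
Read '0': q1→∅, q2→{q6}, q6→{q1, q6}; union {q1, q6}; ε-closure = {q1, q2, q6}.
Read '2': q1→∅, q2→{q3}, q6→{q2}; union {q2, q3}; ε-closure = {q1, q2, q3, q6}.
Read '0': q1→∅, q2→{q6}, q3→{q4}, q6→{q1, q6}; union {q1, q4, q6}; ε-closure = {q1, q2, q4, q6}.
That set has 4 states.

4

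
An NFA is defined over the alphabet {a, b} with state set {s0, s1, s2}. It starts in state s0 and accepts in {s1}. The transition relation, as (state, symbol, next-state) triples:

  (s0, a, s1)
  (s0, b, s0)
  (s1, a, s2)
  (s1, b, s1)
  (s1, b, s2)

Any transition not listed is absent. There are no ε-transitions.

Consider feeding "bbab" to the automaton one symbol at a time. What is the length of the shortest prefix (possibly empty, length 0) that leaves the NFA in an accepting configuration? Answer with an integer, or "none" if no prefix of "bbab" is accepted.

3

Start in {s0}.
Read 'b': {s0} → {s0}.
Read 'b': {s0} → {s0}.
Read 'a': {s0} → {s1}.
None of the earlier sets intersect F, but {s1} does.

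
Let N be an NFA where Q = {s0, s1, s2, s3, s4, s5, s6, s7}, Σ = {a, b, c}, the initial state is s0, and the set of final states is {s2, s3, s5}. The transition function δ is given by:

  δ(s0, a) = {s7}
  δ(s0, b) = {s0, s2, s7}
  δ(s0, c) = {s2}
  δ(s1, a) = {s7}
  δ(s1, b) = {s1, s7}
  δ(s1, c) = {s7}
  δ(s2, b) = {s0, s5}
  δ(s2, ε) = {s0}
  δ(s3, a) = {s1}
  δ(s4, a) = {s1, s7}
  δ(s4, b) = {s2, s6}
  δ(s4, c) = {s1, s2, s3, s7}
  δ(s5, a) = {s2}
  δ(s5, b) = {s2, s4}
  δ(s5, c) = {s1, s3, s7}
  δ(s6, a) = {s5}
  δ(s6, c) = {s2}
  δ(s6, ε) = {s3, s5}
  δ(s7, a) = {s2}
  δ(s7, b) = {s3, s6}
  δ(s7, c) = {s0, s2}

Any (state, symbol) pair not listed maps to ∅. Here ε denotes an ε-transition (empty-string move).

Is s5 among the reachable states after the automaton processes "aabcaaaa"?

Start in {s0}.
Read 'a': {s0} → {s7}.
Read 'a': {s7} → {s0, s2}.
Read 'b': {s0, s2} → {s0, s2, s5, s7}.
Read 'c': {s0, s2, s5, s7} → {s0, s1, s2, s3, s7}.
Read 'a': {s0, s1, s2, s3, s7} → {s0, s1, s2, s7}.
Read 'a': {s0, s1, s2, s7} → {s0, s2, s7}.
Read 'a': {s0, s2, s7} → {s0, s2, s7}.
Read 'a': {s0, s2, s7} → {s0, s2, s7}.
State s5 is not in {s0, s2, s7}.

No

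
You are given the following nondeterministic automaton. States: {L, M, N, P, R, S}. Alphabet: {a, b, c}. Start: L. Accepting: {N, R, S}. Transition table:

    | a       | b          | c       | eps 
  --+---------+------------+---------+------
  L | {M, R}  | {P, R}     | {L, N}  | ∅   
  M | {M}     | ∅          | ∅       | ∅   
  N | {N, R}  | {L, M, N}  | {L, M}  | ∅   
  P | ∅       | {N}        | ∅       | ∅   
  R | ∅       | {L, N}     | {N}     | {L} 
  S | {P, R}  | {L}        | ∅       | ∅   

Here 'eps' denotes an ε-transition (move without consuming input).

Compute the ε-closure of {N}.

{N}

Begin with {N}.
No ε-moves leave this set, so the closure equals the set itself.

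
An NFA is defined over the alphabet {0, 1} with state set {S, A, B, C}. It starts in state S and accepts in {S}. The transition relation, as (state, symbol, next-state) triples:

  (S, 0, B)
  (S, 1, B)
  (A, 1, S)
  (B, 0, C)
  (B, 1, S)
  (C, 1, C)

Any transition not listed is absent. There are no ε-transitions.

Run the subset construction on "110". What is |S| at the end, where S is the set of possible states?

1

Start in {S}.
Read '1': S→{B}; now {B}.
Read '1': B→{S}; now {S}.
Read '0': S→{B}; now {B}.
That set has 1 state.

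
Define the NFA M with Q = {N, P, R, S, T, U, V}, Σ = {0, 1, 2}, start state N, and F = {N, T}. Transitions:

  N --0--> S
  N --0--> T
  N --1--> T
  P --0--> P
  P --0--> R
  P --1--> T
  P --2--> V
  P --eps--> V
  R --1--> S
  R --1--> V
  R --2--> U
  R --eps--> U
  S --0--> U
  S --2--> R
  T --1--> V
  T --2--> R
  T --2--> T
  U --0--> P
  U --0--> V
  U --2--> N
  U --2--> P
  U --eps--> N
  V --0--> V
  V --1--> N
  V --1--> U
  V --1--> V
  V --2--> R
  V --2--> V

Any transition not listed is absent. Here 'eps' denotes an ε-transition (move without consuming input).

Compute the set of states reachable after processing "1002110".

∅

Start in {N}.
Read '1': {N} → {T}.
Read '0': {T} → ∅.
The set is empty and remains empty for the remaining 5 symbols.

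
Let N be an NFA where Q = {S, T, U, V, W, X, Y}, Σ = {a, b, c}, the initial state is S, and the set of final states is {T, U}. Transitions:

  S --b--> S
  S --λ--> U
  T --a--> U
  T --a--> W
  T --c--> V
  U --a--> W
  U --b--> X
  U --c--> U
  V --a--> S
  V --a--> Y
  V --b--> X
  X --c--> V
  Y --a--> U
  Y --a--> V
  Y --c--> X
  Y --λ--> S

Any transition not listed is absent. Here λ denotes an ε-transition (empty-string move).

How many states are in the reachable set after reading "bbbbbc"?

Start: ε-closure({S}) = {S, U}.
Read 'b': S→{S}, U→{X}; union {S, X}; ε-closure = {S, U, X}.
Read 'b': S→{S}, U→{X}, X→∅; union {S, X}; ε-closure = {S, U, X}.
Read 'b': S→{S}, U→{X}, X→∅; union {S, X}; ε-closure = {S, U, X}.
Read 'b': S→{S}, U→{X}, X→∅; union {S, X}; ε-closure = {S, U, X}.
Read 'b': S→{S}, U→{X}, X→∅; union {S, X}; ε-closure = {S, U, X}.
Read 'c': S→∅, U→{U}, X→{V}; now {U, V}.
That set has 2 states.

2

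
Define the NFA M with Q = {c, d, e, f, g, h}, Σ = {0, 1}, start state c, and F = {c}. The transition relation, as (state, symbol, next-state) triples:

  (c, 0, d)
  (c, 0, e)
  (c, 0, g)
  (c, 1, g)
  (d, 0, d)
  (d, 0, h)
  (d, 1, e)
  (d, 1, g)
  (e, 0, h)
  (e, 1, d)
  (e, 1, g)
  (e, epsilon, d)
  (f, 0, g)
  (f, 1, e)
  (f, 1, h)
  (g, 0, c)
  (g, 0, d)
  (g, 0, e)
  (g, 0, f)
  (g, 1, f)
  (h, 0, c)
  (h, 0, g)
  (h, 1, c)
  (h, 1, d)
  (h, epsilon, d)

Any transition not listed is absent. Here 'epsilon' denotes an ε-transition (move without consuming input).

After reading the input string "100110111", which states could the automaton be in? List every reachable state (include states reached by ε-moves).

{c, d, e, f, g, h}

Start in {c}.
Read '1': {c} → {g}.
Read '0': {g} → {c, d, e, f}.
Read '0': {c, d, e, f} → {d, e, g, h}.
Read '1': {d, e, g, h} → {c, d, e, f, g}.
Read '1': {c, d, e, f, g} → {d, e, f, g, h}.
Read '0': {d, e, f, g, h} → {c, d, e, f, g, h}.
Read '1': {c, d, e, f, g, h} → {c, d, e, f, g, h}.
Read '1': {c, d, e, f, g, h} → {c, d, e, f, g, h}.
Read '1': {c, d, e, f, g, h} → {c, d, e, f, g, h}.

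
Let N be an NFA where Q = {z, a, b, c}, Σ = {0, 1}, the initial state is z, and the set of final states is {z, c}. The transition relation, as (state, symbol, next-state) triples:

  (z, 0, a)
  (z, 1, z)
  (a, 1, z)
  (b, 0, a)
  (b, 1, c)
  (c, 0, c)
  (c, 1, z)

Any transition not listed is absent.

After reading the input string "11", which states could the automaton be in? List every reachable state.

{z}

Start in {z}.
Read '1': z→{z}; now {z}.
Read '1': z→{z}; now {z}.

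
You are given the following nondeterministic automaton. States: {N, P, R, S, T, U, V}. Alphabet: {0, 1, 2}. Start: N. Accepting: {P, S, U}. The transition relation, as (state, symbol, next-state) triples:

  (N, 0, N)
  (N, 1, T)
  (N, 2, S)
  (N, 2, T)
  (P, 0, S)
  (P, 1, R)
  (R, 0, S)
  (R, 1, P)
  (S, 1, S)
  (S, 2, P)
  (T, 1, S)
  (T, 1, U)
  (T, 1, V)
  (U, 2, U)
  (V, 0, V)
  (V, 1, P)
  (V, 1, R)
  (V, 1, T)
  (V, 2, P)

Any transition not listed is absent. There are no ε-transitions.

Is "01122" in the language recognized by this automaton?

Yes

Start in {N}.
Read '0': {N} → {N}.
Read '1': {N} → {T}.
Read '1': {T} → {S, U, V}.
Read '2': {S, U, V} → {P, U}.
Read '2': {P, U} → {U}.
The final set {U} contains the accepting state U.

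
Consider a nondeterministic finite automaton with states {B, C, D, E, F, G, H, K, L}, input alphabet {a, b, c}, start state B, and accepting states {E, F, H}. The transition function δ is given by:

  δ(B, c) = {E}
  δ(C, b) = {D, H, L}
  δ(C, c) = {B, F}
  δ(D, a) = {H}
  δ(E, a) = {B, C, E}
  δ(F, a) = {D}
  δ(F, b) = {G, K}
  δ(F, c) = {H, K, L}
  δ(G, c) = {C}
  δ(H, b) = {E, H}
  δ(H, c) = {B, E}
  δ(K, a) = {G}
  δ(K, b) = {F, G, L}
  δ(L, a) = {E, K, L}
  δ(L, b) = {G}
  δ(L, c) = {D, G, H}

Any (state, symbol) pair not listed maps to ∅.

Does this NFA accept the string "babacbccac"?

Start in {B}.
Read 'b': {B} → ∅.
The set is empty and remains empty for the remaining 9 symbols.
The final set ∅ contains no accepting state.

No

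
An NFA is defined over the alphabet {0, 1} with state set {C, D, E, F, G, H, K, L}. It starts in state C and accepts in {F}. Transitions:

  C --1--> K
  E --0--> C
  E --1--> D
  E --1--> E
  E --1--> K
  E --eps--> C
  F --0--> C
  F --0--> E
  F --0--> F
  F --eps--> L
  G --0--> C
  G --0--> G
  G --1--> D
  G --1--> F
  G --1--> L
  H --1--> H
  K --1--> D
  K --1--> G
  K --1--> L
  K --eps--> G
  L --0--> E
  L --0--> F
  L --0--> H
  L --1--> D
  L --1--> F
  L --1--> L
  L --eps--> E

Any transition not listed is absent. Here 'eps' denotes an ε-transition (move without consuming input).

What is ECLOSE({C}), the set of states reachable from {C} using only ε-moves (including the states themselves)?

Begin with {C}.
No ε-moves leave this set, so the closure equals the set itself.

{C}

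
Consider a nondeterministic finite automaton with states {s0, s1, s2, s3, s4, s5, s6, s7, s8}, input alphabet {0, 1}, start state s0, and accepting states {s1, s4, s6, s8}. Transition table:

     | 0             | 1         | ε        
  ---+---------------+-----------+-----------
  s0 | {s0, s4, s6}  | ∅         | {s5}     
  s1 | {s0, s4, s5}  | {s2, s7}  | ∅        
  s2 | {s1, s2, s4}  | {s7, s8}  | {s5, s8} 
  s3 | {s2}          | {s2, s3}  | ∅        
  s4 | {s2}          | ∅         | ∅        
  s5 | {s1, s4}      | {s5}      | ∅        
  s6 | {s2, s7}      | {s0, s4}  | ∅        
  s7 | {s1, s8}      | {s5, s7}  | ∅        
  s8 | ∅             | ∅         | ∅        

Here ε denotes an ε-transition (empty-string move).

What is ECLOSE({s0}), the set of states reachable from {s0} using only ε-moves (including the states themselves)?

{s0, s5}

Begin with {s0}.
ε-move s0 → s5; add s5.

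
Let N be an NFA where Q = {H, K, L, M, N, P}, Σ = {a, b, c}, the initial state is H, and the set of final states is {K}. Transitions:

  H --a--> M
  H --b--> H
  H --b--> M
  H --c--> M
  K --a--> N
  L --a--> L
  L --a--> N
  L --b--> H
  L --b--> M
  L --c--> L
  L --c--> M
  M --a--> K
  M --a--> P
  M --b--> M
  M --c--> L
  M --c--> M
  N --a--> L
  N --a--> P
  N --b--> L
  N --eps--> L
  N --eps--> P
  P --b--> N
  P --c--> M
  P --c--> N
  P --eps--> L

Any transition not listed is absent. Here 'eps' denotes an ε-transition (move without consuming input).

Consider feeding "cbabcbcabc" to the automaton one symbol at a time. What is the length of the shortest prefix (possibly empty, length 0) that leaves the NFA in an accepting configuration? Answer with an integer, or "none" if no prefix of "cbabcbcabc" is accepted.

Start in {H}.
Read 'c': {H} → {M}.
Read 'b': {M} → {M}.
Read 'a': {M} → {K, L, P}.
None of the earlier sets intersect F, but {K, L, P} does.

3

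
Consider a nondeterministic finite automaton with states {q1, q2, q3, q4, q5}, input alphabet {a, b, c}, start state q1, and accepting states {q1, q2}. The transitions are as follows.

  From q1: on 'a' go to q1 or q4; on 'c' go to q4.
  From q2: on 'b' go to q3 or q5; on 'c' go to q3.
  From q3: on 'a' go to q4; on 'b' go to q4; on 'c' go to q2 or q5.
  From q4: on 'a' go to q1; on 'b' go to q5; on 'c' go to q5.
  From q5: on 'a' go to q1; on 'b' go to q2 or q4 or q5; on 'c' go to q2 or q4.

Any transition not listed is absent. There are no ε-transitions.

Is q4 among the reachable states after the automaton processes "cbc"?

Yes

Start in {q1}.
Read 'c': {q1} → {q4}.
Read 'b': {q4} → {q5}.
Read 'c': {q5} → {q2, q4}.
State q4 is in {q2, q4}.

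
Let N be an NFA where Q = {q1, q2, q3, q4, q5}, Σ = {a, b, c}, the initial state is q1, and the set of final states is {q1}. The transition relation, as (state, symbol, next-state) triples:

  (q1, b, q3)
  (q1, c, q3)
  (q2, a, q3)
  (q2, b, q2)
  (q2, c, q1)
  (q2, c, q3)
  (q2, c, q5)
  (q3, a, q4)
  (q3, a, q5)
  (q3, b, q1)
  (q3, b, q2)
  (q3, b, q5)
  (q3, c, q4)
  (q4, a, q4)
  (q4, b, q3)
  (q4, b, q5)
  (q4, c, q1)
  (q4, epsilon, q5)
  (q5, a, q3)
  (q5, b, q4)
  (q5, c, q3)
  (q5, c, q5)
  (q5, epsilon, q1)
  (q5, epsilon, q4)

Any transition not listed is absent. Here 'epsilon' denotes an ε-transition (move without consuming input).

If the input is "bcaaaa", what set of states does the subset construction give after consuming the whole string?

{q1, q3, q4, q5}

Start in {q1}.
Read 'b': q1→{q3}; now {q3}.
Read 'c': q3→{q4}; union {q4}; ε-closure = {q1, q4, q5}.
Read 'a': q1→∅, q4→{q4}, q5→{q3}; union {q3, q4}; ε-closure = {q1, q3, q4, q5}.
Read 'a': q1→∅, q3→{q4, q5}, q4→{q4}, q5→{q3}; union {q3, q4, q5}; ε-closure = {q1, q3, q4, q5}.
Read 'a': q1→∅, q3→{q4, q5}, q4→{q4}, q5→{q3}; union {q3, q4, q5}; ε-closure = {q1, q3, q4, q5}.
Read 'a': q1→∅, q3→{q4, q5}, q4→{q4}, q5→{q3}; union {q3, q4, q5}; ε-closure = {q1, q3, q4, q5}.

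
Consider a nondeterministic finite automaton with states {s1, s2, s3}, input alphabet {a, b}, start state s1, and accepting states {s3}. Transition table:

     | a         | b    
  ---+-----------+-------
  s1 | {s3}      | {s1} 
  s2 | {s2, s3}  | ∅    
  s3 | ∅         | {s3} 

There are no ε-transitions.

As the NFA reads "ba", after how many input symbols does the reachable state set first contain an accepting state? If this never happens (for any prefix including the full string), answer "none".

2

Start in {s1}.
Read 'b': {s1} → {s1}.
Read 'a': {s1} → {s3}.
None of the earlier sets intersect F, but {s3} does.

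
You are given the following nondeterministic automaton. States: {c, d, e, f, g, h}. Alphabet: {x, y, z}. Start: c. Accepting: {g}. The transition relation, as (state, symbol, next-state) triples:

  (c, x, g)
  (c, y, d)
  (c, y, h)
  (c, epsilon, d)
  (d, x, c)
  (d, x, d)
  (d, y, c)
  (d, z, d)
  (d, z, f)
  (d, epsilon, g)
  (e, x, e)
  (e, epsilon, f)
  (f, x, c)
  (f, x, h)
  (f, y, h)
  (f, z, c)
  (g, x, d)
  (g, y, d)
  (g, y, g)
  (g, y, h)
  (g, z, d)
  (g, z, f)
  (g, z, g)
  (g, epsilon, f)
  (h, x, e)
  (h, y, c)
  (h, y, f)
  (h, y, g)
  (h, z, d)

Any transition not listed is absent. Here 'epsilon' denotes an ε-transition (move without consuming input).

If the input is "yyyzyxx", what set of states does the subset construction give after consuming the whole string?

Start: ε-closure({c}) = {c, d, f, g}.
Read 'y': {c, d, f, g} → {c, d, f, g, h}.
Read 'y': {c, d, f, g, h} → {c, d, f, g, h}.
Read 'y': {c, d, f, g, h} → {c, d, f, g, h}.
Read 'z': {c, d, f, g, h} → {c, d, f, g}.
Read 'y': {c, d, f, g} → {c, d, f, g, h}.
Read 'x': {c, d, f, g, h} → {c, d, e, f, g, h}.
Read 'x': {c, d, e, f, g, h} → {c, d, e, f, g, h}.

{c, d, e, f, g, h}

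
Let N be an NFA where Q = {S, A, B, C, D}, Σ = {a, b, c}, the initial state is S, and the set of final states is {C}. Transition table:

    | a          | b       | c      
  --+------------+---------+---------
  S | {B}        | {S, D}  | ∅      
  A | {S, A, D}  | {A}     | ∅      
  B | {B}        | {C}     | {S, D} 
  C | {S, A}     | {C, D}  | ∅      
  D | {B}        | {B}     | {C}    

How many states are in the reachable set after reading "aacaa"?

Start in {S}.
Read 'a': {S} → {B}.
Read 'a': {B} → {B}.
Read 'c': {B} → {S, D}.
Read 'a': {S, D} → {B}.
Read 'a': {B} → {B}.
That set has 1 state.

1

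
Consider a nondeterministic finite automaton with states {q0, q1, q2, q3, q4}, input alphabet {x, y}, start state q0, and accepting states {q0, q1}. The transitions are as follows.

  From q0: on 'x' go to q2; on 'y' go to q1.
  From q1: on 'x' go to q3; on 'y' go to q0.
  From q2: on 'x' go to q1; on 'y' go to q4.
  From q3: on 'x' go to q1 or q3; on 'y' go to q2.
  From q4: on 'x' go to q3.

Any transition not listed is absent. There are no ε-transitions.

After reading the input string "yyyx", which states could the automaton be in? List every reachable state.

Start in {q0}.
Read 'y': {q0} → {q1}.
Read 'y': {q1} → {q0}.
Read 'y': {q0} → {q1}.
Read 'x': {q1} → {q3}.

{q3}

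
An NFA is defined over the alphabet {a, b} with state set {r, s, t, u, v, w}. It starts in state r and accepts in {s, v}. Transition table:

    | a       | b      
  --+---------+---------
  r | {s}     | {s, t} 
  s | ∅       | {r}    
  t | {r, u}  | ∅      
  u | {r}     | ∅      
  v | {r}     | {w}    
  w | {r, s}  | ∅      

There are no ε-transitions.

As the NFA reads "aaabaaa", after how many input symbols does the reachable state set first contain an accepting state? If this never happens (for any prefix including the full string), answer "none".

Start in {r}.
Read 'a': r→{s}; now {s}.
None of the earlier sets intersect F, but {s} does.

1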